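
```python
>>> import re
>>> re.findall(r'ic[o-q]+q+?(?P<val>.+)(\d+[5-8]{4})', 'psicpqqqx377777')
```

The pattern matches the literal 'ic', then one or more of a character in [o-q]; then one or more of a literal 'q' (lazy); then one or more of any character (captured as 'val'); then one or more of a digit, then exactly 4 of a character in [5-8] (captured).
Multiple groups make `findall` return tuples — one 2-tuple for the one match.

[('x3', '77777')]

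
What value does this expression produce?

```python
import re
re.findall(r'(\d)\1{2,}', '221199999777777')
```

['9', '7']

A backreference is literal: `\1` must see the identical characters the first group matched.
Scanning left to right: at [4:9] match '99999', group 1 = '9'; at [9:15] match '777777', group 1 = '7'.
One capturing group, so `findall` returns just the captured substring from each match — 2 in all.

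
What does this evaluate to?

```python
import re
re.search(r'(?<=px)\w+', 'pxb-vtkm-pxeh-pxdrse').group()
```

'b'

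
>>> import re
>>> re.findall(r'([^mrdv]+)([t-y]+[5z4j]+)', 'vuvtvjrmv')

[('u', 'vtvj')]

Pattern: one or more of any character except [mrdv] (captured); then one or more of a character in [t-y], then one or more of one of [5z4j] (captured).
2 groups means the one result is a tuple of 2 captured strings — 1 here.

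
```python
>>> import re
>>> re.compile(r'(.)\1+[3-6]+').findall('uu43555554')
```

The backreference `\1` re-matches whatever the first group consumed, character for character.
Because there's exactly one group, `findall` drops the full match and keeps group 1 from the one hit.

['u']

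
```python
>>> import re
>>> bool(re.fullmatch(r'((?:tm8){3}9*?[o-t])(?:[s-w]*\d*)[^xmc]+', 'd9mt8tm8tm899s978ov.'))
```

This matches the literal 'tm8' repeated 3 times, then zero or more of a literal '9' (lazy), then a character in [o-t] (captured); then zero or more of a character in [s-w], then zero or more of a digit (non-capturing group); then one or more of any character except [xmc].
`fullmatch` succeeds only if the pattern covers the string from start to end.
Here the pattern can't cover the whole string, so the call returns None, and `bool(None)` is False.

False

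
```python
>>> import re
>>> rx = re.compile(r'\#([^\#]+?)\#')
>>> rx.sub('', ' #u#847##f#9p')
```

' 847#9p'

Every occurrence is swapped for ''.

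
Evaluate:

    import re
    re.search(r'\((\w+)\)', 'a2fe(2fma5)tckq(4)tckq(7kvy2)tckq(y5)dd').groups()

`search` walks the string left to right and returns the first match it finds.
The match spans [4:11] → '(2fma5)'.
Captured: group 1 = '2fma5'.

('2fma5',)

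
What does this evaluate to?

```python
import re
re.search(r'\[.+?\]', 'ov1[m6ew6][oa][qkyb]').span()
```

The match spans [3:10] → '[m6ew6]'.

(3, 10)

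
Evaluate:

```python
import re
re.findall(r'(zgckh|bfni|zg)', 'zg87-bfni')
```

['zg', 'bfni']

Scanning left to right: at [0:2] match 'zg', group 1 = 'zg'; at [5:9] match 'bfni', group 1 = 'bfni'.
`findall` collects group 1 from each match (2 total).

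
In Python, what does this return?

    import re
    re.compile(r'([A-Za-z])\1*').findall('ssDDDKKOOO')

`\1` is not a pattern — it's the concrete string captured by group 1, re-applied verbatim.
Scanning left to right: at [0:2] match 'ss', group 1 = 's'; at [2:5] match 'DDD', group 1 = 'D'; at [5:7] match 'KK', group 1 = 'K'; at [7:10] match 'OOO', group 1 = 'O'.
Because there's exactly one group, `findall` drops the full match and keeps group 1 from each hit.

['s', 'D', 'K', 'O']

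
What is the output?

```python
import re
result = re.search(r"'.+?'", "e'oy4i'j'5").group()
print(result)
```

'oy4i'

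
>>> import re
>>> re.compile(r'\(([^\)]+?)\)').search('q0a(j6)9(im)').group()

`re.search` scans for the first position where the pattern succeeds.
The match spans [3:7] → '(j6)'.
Captured: group 1 = 'j6'.

'(j6)'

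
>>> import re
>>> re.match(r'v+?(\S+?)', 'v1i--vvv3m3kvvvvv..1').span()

`match` is anchored at position 0; if the pattern doesn't fit there, it returns None.
The match spans [0:2] → 'v1'.

(0, 2)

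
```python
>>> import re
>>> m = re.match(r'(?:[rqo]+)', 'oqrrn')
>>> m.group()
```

This matches one or more of one of [rqo] (non-capturing group).
`match` is anchored at position 0; if the pattern doesn't fit there, it returns None.
The match spans [0:4] → 'oqrr'.

'oqrr'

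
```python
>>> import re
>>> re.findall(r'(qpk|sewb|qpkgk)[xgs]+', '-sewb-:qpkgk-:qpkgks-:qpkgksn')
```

['qpk', 'qpk', 'qpk']

Alternation tries branches left to right and keeps the first one that lets the overall match succeed at that position.
Because there's exactly one group, `findall` drops the full match and keeps group 1 from each hit.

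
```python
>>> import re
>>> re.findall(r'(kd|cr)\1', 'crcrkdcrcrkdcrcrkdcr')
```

['cr', 'cr', 'cr']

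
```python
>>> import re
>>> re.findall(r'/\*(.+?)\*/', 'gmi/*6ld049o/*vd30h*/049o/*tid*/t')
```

One capturing group, so `findall` returns just the captured substring from each match — 2 in all.

['6ld049o/*vd30h', 'tid']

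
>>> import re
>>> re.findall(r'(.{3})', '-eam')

Pattern: exactly 3 of any character (captured).
Scanning left to right: at [0:3] match '-ea', group 1 = '-ea'.
Because there's exactly one group, `findall` drops the full match and keeps group 1 from the one hit.

['-ea']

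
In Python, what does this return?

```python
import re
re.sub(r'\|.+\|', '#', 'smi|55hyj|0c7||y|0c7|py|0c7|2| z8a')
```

'smi# z8a'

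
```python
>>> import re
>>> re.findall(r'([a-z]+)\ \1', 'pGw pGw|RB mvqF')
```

[]

`\1` is not a pattern — it's the concrete string captured by group 1, re-applied verbatim.
`findall` collects group 1 from each match (0 total).
Nothing in the string satisfies the pattern, so the list is empty.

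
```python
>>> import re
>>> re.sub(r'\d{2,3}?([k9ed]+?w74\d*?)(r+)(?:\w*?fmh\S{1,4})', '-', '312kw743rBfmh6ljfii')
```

The pattern matches 2 to 3 of a digit (lazy); then one or more of one of [k9ed] (lazy), then the literal 'w74', then zero or more of a digit (lazy) (captured); then one or more of a literal 'r' (captured); then zero or more of a word character (lazy), then the literal 'fmh', then 1 to 4 of a non-whitespace character (non-capturing group).
Matches: at [0:17] → '312kw743rBfmh6ljf'.
Each match is replaced by '-'.

'-ii'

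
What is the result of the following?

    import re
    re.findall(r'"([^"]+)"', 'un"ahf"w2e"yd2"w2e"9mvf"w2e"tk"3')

['ahf', 'yd2', '9mvf', 'tk']

`findall` collects group 1 from each match (4 total).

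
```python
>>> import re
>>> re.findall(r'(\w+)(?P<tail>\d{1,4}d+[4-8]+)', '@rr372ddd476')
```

The pattern matches one or more of a word character (captured); then 1 to 4 of a digit, then one or more of a literal 'd', then one or more of a character in [4-8] (captured as 'tail').
Walking the string: at [1:12] match 'rr372ddd476', groups = ('rr37', '2ddd476').
With 2 capturing groups, `findall` returns a 2-tuple per match.

[('rr37', '2ddd476')]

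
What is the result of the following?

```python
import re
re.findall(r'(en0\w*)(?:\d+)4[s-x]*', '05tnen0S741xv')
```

['en0S']

Pattern: the literal 'en0', then zero or more of a word character (captured); then one or more of a digit (non-capturing group); then a literal '4', then zero or more of a character in [s-x].
One capturing group, so `findall` returns just the captured substring from the one match — 1 in all.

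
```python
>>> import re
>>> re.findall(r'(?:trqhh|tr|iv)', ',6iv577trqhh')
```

['iv', 'trqhh']

`|` is ordered: at each position the engine commits to the first alternative that works.
Matches: at [2:4] → 'iv'; at [7:12] → 'trqhh'.
With no groups in the pattern, `findall` gives back each whole match — 2 here.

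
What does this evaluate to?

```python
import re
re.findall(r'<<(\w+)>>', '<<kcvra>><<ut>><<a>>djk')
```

`findall` collects group 1 from each match (3 total).

['kcvra', 'ut', 'a']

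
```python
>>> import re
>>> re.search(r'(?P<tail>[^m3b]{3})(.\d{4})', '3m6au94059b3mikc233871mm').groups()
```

('6au', '94059')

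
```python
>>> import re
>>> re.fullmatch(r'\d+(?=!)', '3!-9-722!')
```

The `(?=…)`/`(?<=…)` assertion just peeks at neighbouring text; it doesn't advance the match position.
`re.fullmatch` is like wrapping the pattern in `^…$` (in single-line mode).
Here there's no way to consume every character, so the call returns None.

None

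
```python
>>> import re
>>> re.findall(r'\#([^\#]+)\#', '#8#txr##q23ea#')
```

['8', 'q23ea']

Walking the string: at [0:3] match '#8#', group 1 = '8'; at [7:14] match '#q23ea#', group 1 = 'q23ea'.
`findall` collects group 1 from each match (2 total).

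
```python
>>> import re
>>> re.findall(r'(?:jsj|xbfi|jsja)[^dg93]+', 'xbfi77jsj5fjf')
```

['xbfi77jsj5fjf']

Scanning left to right: at [0:13] → 'xbfi77jsj5fjf'.
Since nothing is captured, `findall` lists the 1 matched substring directly.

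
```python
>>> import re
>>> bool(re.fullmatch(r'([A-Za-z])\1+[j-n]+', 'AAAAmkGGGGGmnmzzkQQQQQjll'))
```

The backreference `\1` re-matches whatever the first group consumed, character for character.
For `fullmatch`, every character of the input must be accounted for by the pattern.
Here the pattern can't cover the whole string, so the call returns None, and `bool(None)` is False.

False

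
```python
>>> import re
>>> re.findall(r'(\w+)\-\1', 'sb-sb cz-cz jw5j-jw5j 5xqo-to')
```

['sb', 'cz', 'jw5j']

`\1` has to match the exact text group 1 already captured.
Walking the string: at [0:5] match 'sb-sb', group 1 = 'sb'; at [6:11] match 'cz-cz', group 1 = 'cz'; at [12:21] match 'jw5j-jw5j', group 1 = 'jw5j'.
With a single group, `findall` returns only what that group captured — 3 items.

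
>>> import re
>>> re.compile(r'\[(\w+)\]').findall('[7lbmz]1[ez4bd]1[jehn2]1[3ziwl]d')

Matches: at [0:7] match '[7lbmz]', group 1 = '7lbmz'; at [8:15] match '[ez4bd]', group 1 = 'ez4bd'; at [16:23] match '[jehn2]', group 1 = 'jehn2'; at [24:31] match '[3ziwl]', group 1 = '3ziwl'.
With a single group, `findall` returns only what that group captured — 4 items.

['7lbmz', 'ez4bd', 'jehn2', '3ziwl']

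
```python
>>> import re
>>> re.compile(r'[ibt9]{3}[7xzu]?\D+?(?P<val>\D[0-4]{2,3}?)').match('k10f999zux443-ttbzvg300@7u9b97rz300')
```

`match` is anchored at position 0; if the pattern doesn't fit there, it returns None.
Here the pattern fails at index 0, so the call returns None.

None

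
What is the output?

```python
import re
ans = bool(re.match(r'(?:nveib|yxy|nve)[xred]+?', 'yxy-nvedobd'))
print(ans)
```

With `match`, the pattern is implicitly anchored at the beginning.
Here the string doesn't start with a match, so the call returns None, and `bool(None)` is False.

False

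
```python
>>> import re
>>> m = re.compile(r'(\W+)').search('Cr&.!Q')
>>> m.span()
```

(2, 5)

This matches one or more of a non-word character (captured).
`re.search` scans for the first position where the pattern succeeds.
The match spans [2:5] → '&.!'.
Captured: group 1 = '&.!'.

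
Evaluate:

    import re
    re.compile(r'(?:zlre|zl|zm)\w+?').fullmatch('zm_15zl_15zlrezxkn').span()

(0, 18)

`re.fullmatch` is like wrapping the pattern in `^…$` (in single-line mode).
The match spans [0:18] → 'zm_15zl_15zlrezxkn'.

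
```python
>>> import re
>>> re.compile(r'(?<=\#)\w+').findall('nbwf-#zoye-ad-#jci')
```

The `(?=…)`/`(?<=…)` assertion just peeks at neighbouring text; it doesn't advance the match position.
With no groups in the pattern, `findall` gives back each whole match — 2 here.

['zoye', 'jci']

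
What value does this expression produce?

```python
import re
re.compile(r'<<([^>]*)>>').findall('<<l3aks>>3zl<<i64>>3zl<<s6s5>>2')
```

Matches: at [0:9] match '<<l3aks>>', group 1 = 'l3aks'; at [12:19] match '<<i64>>', group 1 = 'i64'; at [22:30] match '<<s6s5>>', group 1 = 's6s5'.
With a single group, `findall` returns only what that group captured — 3 items.

['l3aks', 'i64', 's6s5']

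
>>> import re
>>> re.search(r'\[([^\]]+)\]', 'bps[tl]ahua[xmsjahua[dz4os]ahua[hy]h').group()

'[tl]'

`re.search` tries every starting position until one works.
The match spans [3:7] → '[tl]'.
Captured: group 1 = 'tl'.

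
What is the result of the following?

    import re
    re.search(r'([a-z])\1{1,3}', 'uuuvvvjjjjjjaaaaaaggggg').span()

(0, 3)

After group 1 captures some text, `\1` only succeeds where that same text appears again.
`re.search` scans for the first position where the pattern succeeds.
The match spans [0:3] → 'uuu'.
Captured: group 1 = 'u'.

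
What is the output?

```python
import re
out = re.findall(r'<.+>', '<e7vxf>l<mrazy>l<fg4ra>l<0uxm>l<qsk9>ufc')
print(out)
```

Scanning left to right: at [0:37] → '<e7vxf>l<mrazy>l<fg4ra>l<0uxm>l<qsk9>'.
With no groups in the pattern, `findall` gives back each whole match — 1 here.

['<e7vxf>l<mrazy>l<fg4ra>l<0uxm>l<qsk9>']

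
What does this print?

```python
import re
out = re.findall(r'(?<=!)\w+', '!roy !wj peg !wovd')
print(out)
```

['roy', 'wj', 'wovd']

The positive lookaround only admits positions where the adjacent text matches; those characters stay outside the span.
No capturing groups, so `findall` returns the 3 full match strings.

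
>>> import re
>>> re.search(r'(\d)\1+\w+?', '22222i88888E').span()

`\1` is not a pattern — it's the concrete string captured by group 1, re-applied verbatim.
The match spans [0:6] → '22222i'.

(0, 6)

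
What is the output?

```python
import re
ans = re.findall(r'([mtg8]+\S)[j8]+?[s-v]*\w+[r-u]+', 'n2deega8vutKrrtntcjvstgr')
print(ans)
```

['ga']

The pattern matches one or more of one of [mtg8], then a non-whitespace character (captured); then one or more of one of [j8] (lazy); then zero or more of a character in [s-v], then one or more of a word character, then one or more of a character in [r-u].
Scanning left to right: at [5:24] match 'ga8vutKrrtntcjvstgr', group 1 = 'ga'.
With a single group, `findall` returns only what that group captured — 1 item.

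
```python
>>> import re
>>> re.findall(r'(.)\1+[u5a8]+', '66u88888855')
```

['6']

`\1` is not a pattern — it's the concrete string captured by group 1, re-applied verbatim.
Because there's exactly one group, `findall` drops the full match and keeps group 1 from the one hit.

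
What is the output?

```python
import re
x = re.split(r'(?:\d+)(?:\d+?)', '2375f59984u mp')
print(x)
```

Splitting on the pattern gives 3 pieces.

['', 'f', 'u mp']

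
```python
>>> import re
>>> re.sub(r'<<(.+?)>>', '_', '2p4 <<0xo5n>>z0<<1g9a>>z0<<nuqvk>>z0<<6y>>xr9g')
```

A non-greedy quantifier consumes as few characters as it can — just enough that the remainder of the pattern still matches from where it stops; whatever follows it matches normally.
Matches: at [4:13] → '<<0xo5n>>'; at [15:23] → '<<1g9a>>'; at [25:34] → '<<nuqvk>>'; at [36:42] → '<<6y>>'.
Each match is replaced by '_'.

'2p4 _z0_z0_z0_xr9g'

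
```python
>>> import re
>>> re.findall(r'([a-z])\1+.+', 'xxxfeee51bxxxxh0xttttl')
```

['x']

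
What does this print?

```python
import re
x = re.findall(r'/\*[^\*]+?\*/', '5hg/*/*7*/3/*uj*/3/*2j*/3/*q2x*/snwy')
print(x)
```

['/*7*/', '/*uj*/', '/*2j*/', '/*q2x*/']

No capturing groups, so `findall` returns the 4 full match strings.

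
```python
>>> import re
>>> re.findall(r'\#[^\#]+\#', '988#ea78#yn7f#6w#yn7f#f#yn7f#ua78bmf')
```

['#ea78#', '#6w#', '#f#']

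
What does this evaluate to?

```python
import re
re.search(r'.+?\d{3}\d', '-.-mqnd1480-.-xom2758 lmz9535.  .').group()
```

This matches one or more of any character (lazy); then exactly 3 of a digit, then a digit.
A non-greedy quantifier consumes as few characters as it can — just enough that the remainder of the pattern still matches from where it stops; whatever follows it matches normally.
`re.search` scans for the first position where the pattern succeeds.
The match spans [0:11] → '-.-mqnd1480'.

'-.-mqnd1480'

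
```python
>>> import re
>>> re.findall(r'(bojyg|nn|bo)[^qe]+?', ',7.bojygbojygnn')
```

`|` is ordered: at each position the engine commits to the first alternative that works.
With a single group, `findall` returns only what that group captured — 1 item.

['bojyg']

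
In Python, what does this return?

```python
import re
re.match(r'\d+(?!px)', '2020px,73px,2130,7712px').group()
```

With `match`, the pattern is implicitly anchored at the beginning.
The match spans [0:3] → '202'.

'202'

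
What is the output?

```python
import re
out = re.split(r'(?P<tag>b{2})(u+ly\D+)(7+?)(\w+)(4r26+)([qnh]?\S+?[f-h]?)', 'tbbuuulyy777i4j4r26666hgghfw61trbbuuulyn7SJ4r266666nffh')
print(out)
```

['t', 'bb', 'uuulyy', '7', '77i4j4r26666hgghfw61trbbuuulyn7SJ', '4r266666', 'nff', 'h']

With a capturing group present, the delimiter's captured portion is kept in the result list.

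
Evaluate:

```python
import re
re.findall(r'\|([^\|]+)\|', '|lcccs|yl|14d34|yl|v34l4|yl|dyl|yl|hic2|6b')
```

['lcccs', '14d34', 'v34l4', 'dyl', 'hic2']

Matches: at [0:7] match '|lcccs|', group 1 = 'lcccs'; at [9:16] match '|14d34|', group 1 = '14d34'; at [18:25] match '|v34l4|', group 1 = 'v34l4'; at [27:32] match '|dyl|', group 1 = 'dyl'; at [34:40] match '|hic2|', group 1 = 'hic2'.
With a single group, `findall` returns only what that group captured — 5 items.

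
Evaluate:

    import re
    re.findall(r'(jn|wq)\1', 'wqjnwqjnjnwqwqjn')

['jn', 'wq']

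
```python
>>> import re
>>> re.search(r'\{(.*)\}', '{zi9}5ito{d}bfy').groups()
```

('zi9}5ito{d',)

`re.search` tries every starting position until one works.
The match spans [0:12] → '{zi9}5ito{d}'.
Captured: group 1 = 'zi9}5ito{d'.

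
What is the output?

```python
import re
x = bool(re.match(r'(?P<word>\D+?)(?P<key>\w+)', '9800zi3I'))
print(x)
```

False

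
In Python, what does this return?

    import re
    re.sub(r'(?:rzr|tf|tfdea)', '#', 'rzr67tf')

Matches: at [0:3] → 'rzr'; at [5:7] → 'tf'.
Every occurrence is swapped for '#'.

'#67#'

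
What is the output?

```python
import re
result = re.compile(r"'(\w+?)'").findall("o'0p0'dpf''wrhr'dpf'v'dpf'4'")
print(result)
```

['0p0', 'wrhr', 'v', '4']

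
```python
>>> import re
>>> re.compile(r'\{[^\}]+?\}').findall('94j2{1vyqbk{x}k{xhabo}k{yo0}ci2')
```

['{1vyqbk{x}', '{xhabo}', '{yo0}']

Matches: at [4:14] → '{1vyqbk{x}'; at [15:22] → '{xhabo}'; at [23:28] → '{yo0}'.
With no groups in the pattern, `findall` gives back each whole match — 3 here.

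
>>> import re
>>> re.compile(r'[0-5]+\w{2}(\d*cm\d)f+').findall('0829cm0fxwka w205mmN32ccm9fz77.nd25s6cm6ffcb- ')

Pattern: one or more of a character in [0-5], then exactly 2 of a word character; then zero or more of a digit, then the literal 'cm', then a digit (captured); then one or more of a literal 'f'.
One capturing group, so `findall` returns just the captured substring from each match — 3 in all.

['9cm0', 'cm9', 'cm6']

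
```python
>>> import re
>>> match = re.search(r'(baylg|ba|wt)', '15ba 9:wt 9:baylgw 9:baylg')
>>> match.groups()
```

The match spans [2:4] → 'ba'.
Captured: group 1 = 'ba'.

('ba',)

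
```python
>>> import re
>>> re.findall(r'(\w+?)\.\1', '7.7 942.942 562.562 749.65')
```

['7', '942', '562']

`\1` has to match the exact text group 1 already captured.
Walking the string: at [0:3] match '7.7', group 1 = '7'; at [4:11] match '942.942', group 1 = '942'; at [12:19] match '562.562', group 1 = '562'.
With a single group, `findall` returns only what that group captured — 3 items.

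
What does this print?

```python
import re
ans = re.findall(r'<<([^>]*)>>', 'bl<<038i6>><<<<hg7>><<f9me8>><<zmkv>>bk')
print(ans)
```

['038i6', '<<hg7', 'f9me8', 'zmkv']

One capturing group, so `findall` returns just the captured substring from each match — 4 in all.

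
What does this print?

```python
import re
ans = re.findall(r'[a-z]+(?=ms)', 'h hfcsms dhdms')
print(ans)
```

Because the assertion is zero-width, the text it checks is not consumed and won't appear in the result.
With no groups in the pattern, `findall` gives back each whole match — 2 here.

['hfcs', 'dhd']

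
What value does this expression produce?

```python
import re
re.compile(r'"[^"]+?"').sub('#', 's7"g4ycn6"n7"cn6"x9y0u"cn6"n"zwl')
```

Matches: at [2:10] → '"g4ycn6"'; at [12:17] → '"cn6"'; at [22:27] → '"cn6"'.
Every occurrence is swapped for '#'.

's7#n7#x9y0u#n"zwl'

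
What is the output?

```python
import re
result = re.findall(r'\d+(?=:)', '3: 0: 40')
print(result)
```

The lookaround is zero-width — it requires the adjacent text to match without consuming it, so the asserted text isn't part of the match.
`findall` yields the raw match text (2 of them) because the pattern has no groups.

['3', '0']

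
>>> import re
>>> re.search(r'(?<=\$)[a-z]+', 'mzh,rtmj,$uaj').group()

'uaj'

Lookahead/lookbehind check context without consuming it, so the matched span excludes the asserted characters.
The match spans [10:13] → 'uaj'.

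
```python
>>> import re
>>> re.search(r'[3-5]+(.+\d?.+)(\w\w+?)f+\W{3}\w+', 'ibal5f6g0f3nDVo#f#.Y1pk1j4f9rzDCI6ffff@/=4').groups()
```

The pattern matches one or more of a character in [3-5]; then one or more of any character, then optionally a digit, then one or more of any character (captured); then a word character, then one or more of a word character (lazy) (captured); then one or more of the literal 'f', then exactly 3 of a non-word character, then one or more of a word character.
`re.search` scans for the first position where the pattern succeeds.
The match spans [4:42] → '5f6g0f3nDVo#f#.Y1pk1j4f9rzDCI6ffff@/=4'.
Captured: group 1 = 'f6g0f3nDVo#f#.Y1pk1j4f9rzDCI6f', group 2 = 'ff'.

('f6g0f3nDVo#f#.Y1pk1j4f9rzDCI6f', 'ff')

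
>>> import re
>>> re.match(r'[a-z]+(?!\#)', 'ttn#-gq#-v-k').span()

`re.match` won't scan ahead — the pattern has to work from the very first character.
The match spans [0:2] → 'tt'.

(0, 2)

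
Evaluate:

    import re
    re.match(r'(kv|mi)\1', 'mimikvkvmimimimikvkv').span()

`\1` has to match the exact text group 1 already captured.
With `match`, the pattern is implicitly anchored at the beginning.
The match spans [0:4] → 'mimi'.
Captured: group 1 = 'mi'.

(0, 4)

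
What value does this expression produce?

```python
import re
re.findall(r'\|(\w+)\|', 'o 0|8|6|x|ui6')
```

['8', 'x']

Walking the string: at [3:6] match '|8|', group 1 = '8'; at [7:10] match '|x|', group 1 = 'x'.
`findall` collects group 1 from each match (2 total).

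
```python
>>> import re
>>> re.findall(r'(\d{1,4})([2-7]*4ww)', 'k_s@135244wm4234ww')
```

[('423', '4ww')]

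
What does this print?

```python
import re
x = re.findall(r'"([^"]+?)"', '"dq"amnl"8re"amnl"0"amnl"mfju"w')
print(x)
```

['dq', '8re', '0', 'mfju']

Because there's exactly one group, `findall` drops the full match and keeps group 1 from each hit.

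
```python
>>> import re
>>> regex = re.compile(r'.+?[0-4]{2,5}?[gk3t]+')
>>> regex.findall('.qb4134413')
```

['.qb413', '4413']

The pattern matches one or more of any character (lazy); then 2 to 5 of a character in [0-4] (lazy), then one or more of one of [gk3t].
The `?` after the quantifier makes it lazy — it takes as little as possible before letting the rest of the pattern try.
Walking the string: at [0:6] → '.qb413'; at [6:10] → '4413'.
Since nothing is captured, `findall` lists the 2 matched substrings directly.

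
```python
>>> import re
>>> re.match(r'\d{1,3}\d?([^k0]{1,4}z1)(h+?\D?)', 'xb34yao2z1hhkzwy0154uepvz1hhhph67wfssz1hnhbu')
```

`re.match` won't scan ahead — the pattern has to work from the very first character.
Here the string doesn't start with a match, so the call returns None.

None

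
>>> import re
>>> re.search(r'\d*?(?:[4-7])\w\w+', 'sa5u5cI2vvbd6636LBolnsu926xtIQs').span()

(2, 31)

This matches zero or more of a digit (lazy); then a character in [4-7] (non-capturing group); then a word character, then one or more of a word character.
The match spans [2:31] → '5u5cI2vvbd6636LBolnsu926xtIQs'.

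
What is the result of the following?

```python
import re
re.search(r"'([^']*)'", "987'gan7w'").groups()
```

('gan7w',)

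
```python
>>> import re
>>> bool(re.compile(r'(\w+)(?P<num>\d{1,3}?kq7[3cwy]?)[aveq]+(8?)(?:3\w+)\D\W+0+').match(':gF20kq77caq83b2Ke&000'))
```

Pattern: one or more of a word character (captured); then 1 to 3 of a digit (lazy), then the literal 'kq7', then optionally one of [3cwy] (captured as 'num'); then one or more of one of [aveq]; then optionally a literal '8' (captured); then the literal '3', then one or more of a word character (non-capturing group); then a non-digit, then one or more of a non-word character, then one or more of the literal '0'.
`re.match` only tries the pattern at the start of the string.
Here the pattern fails at index 0, so the call returns None, and `bool(None)` is False.

False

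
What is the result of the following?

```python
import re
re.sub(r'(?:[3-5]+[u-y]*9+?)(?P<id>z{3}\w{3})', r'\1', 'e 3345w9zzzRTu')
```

`\1` in the replacement pulls in group 1's text for each match.

'e zzzRTu'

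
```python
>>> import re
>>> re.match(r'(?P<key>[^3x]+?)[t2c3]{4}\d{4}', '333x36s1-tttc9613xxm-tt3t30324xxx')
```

None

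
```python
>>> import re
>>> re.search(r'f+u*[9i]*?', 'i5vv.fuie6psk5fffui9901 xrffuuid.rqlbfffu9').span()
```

(5, 7)

The `?` after the quantifier makes it lazy — it takes as little as possible before letting the rest of the pattern try.
The match spans [5:7] → 'fu'.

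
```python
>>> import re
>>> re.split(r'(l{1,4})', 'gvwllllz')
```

This matches 1 to 4 of a literal 'l' (captured).
Because the pattern has a capturing group, `split` also inserts each captured text between the pieces.

['gvw', 'llll', 'z']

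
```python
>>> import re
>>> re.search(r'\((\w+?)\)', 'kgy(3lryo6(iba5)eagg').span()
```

The match spans [10:16] → '(iba5)'.

(10, 16)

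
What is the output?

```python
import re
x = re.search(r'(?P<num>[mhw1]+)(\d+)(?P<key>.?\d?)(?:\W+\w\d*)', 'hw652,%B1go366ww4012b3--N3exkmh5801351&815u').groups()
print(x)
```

Pattern: one or more of one of [mhw1] (captured as 'num'); then one or more of a digit (captured); then optionally any character, then optionally a digit (captured as 'key'); then one or more of a non-word character, then a word character, then zero or more of a digit (non-capturing group).
`re.search` scans for the first position where the pattern succeeds.
The match spans [0:9] → 'hw652,%B1'.
Captured: group 1 = 'hw', group 2 = '652', group 3 = ','.

('hw', '652', ',')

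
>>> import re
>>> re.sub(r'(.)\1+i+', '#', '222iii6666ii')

'##'

`\1` is not a pattern — it's the concrete string captured by group 1, re-applied verbatim.
`sub` substitutes '#' at each match site.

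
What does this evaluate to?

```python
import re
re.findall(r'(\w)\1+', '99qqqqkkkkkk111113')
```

After group 1 captures some text, `\1` only succeeds where that same text appears again.
Walking the string: at [0:2] match '99', group 1 = '9'; at [2:6] match 'qqqq', group 1 = 'q'; at [6:12] match 'kkkkkk', group 1 = 'k'; at [12:17] match '11111', group 1 = '1'.
`findall` collects group 1 from each match (4 total).

['9', 'q', 'k', '1']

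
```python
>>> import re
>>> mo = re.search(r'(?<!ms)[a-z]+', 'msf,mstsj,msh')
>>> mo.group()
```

A negative assertion filters positions out without eating any characters.
The match spans [0:3] → 'msf'.

'msf'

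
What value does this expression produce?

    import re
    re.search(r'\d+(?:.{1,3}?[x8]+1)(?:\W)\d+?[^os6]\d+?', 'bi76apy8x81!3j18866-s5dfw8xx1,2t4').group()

'76apy8x81!3j1'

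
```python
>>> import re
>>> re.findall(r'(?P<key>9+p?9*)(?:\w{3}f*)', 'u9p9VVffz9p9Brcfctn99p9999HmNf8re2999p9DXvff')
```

One capturing group, so `findall` returns just the captured substring from each match — 4 in all.

['9p9', '9p9', '99p9999', '999p9']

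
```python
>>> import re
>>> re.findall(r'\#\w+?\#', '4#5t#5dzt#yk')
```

`findall` yields the raw match text (1 of them) because the pattern has no groups.

['#5t#']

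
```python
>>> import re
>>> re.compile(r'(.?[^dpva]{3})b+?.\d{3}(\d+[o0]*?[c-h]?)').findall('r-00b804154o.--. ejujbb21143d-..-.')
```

This matches optionally any character, then exactly 3 of any character except [dpva] (captured); then one or more of a literal 'b' (lazy), then any character, then exactly 3 of a digit; then one or more of a digit, then zero or more of one of [o0] (lazy), then optionally a character in [c-h] (captured).
Matches: at [0:11] match 'r-00b804154', groups = ('r-00', '54'); at [17:29] match 'ejujbb21143d', groups = ('ejuj', '43d').
Multiple groups make `findall` return tuples — one 2-tuple for each match.

[('r-00', '54'), ('ejuj', '43d')]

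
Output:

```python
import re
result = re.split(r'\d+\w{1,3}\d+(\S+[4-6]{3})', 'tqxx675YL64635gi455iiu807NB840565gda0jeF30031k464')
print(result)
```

['tqxx', 'gi455iiu807NB840565gda0jeF30031k464', '']

This matches one or more of a digit, then 1 to 3 of a word character; then one or more of a digit; then one or more of a non-whitespace character, then exactly 3 of a character in [4-6] (captured).
Matches to split on: at [4:49] → '675YL64635gi455iiu807NB840565gda0jeF30031k464'.
`re.split` interleaves the captured-group text with the surrounding fragments.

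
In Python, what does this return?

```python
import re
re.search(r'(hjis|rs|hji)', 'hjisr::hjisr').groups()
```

('hjis',)

The regex engine tests alternatives in the order written; an earlier branch that matches wins even if a later one would match more.
`re.search` tries every starting position until one works.
The match spans [0:4] → 'hjis'.
Captured: group 1 = 'hjis'.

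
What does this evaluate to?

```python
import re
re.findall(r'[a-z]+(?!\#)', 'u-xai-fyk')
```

['u', 'xai', 'fyk']

A negative assertion filters positions out without eating any characters.
Since nothing is captured, `findall` lists the 3 matched substrings directly.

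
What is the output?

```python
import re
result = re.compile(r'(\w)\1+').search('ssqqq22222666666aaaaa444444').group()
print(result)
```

ss

The backreference `\1` re-matches whatever the first group consumed, character for character.
Unlike `match`, `search` isn't anchored — it looks for the pattern anywhere in the string.
The match spans [0:2] → 'ss'.
Captured: group 1 = 's'.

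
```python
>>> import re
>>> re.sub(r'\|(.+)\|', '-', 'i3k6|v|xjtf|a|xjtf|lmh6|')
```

'i3k6-'

Each match is replaced by '-'.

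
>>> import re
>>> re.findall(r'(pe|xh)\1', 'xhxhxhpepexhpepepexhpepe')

['xh', 'pe', 'pe', 'pe']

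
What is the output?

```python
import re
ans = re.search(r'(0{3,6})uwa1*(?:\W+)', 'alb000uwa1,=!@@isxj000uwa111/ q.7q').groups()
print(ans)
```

('000',)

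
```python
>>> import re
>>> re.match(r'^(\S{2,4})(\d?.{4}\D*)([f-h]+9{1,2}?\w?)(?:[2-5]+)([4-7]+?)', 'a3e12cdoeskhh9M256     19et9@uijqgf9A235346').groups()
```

('a3e1', '2cdoeskh', 'h9M', '6')

The match spans [0:18] → 'a3e12cdoeskhh9M256'.
Captured: group 1 = 'a3e1', group 2 = '2cdoeskh', group 3 = 'h9M', group 4 = '6'.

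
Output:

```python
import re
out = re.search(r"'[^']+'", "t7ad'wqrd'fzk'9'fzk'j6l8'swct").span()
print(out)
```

(4, 10)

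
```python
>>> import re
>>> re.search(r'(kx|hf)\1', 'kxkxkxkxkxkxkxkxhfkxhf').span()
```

(0, 4)

`\1` is not a pattern — it's the concrete string captured by group 1, re-applied verbatim.
`re.search` tries every starting position until one works.
The match spans [0:4] → 'kxkx'.
Captured: group 1 = 'kx'.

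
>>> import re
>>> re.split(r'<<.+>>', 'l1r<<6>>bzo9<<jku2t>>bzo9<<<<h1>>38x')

['l1r', '38x']

Matches to split on: at [3:33] → '<<6>>bzo9<<jku2t>>bzo9<<<<h1>>'.
The string is cut at each match, leaving 2 pieces.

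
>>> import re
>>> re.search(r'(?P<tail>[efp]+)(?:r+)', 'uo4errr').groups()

The match spans [3:7] → 'errr'.
Captured: group 1 = 'e'.

('e',)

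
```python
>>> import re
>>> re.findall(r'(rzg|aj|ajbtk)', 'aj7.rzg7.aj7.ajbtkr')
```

['aj', 'rzg', 'aj', 'aj']

The regex engine tests alternatives in the order written; an earlier branch that matches wins even if a later one would match more.
Scanning left to right: at [0:2] match 'aj', group 1 = 'aj'; at [4:7] match 'rzg', group 1 = 'rzg'; at [9:11] match 'aj', group 1 = 'aj'; at [13:15] match 'aj', group 1 = 'aj'.
Because there's exactly one group, `findall` drops the full match and keeps group 1 from each hit.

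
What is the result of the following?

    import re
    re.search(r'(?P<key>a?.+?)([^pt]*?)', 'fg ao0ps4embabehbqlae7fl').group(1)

'f'

Pattern: optionally a literal 'a', then one or more of any character (lazy) (captured as 'key'); then zero or more of any character except [pt] (lazy) (captured).
Lazy quantifiers expand one character at a time until the remainder of the pattern can match.
`search` walks the string left to right and returns the first match it finds.
The match spans [0:1] → 'f'.
Captured: group 1 = 'f', group 2 = ''.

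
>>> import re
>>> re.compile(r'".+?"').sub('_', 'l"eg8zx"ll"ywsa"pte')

Matches: at [1:8] → '"eg8zx"'; at [10:16] → '"ywsa"'.
Each match is replaced by '_'.

'l_ll_pte'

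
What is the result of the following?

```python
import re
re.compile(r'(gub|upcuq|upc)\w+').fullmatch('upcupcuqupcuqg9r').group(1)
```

'upc'

The match spans [0:16] → 'upcupcuqupcuqg9r'.
Captured: group 1 = 'upc'.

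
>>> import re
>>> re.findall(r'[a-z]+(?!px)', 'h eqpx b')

`(?!…)`/`(?<!…)` only lets a position through if the neighbouring text does NOT match; no characters are consumed.
Walking the string: at [0:1] → 'h'; at [2:6] → 'eqpx'; at [7:8] → 'b'.
`findall` yields the raw match text (3 of them) because the pattern has no groups.

['h', 'eqpx', 'b']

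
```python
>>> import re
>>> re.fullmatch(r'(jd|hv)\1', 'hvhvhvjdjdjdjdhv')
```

None

After group 1 captures some text, `\1` only succeeds where that same text appears again.
`re.fullmatch` requires the pattern to consume the entire string.
Here the pattern can't cover the whole string, so the call returns None.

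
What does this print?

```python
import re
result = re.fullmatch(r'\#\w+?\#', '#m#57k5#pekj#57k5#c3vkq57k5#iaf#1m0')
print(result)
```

`re.fullmatch` is like wrapping the pattern in `^…$` (in single-line mode).
Here the pattern can't cover the whole string, so the call returns None.

None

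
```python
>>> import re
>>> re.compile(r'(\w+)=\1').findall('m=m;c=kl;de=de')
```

A backreference is literal: `\1` must see the identical characters the first group matched.
Scanning left to right: at [0:3] match 'm=m', group 1 = 'm'; at [9:14] match 'de=de', group 1 = 'de'.
With a single group, `findall` returns only what that group captured — 2 items.

['m', 'de']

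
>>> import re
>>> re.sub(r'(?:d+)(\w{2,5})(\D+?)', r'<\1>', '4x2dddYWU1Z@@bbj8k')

The pattern matches one or more of a literal 'd' (non-capturing group); then 2 to 5 of a word character (captured); then one or more of a non-digit (lazy) (captured).
Matches: at [3:12] → 'dddYWU1Z@'.
`\1` in the replacement pulls in group 1's text for each match.

'4x2<YWU1Z>@bbj8k'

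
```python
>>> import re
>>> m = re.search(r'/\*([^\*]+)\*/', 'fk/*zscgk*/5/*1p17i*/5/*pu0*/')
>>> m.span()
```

The match spans [2:11] → '/*zscgk*/'.

(2, 11)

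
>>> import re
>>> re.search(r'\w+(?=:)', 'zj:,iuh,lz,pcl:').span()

(0, 2)

Because the assertion is zero-width, the text it checks is not consumed and won't appear in the result.
The match spans [0:2] → 'zj'.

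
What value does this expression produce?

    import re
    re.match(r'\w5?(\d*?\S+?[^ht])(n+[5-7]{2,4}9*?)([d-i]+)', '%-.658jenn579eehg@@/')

None

`match` is anchored at position 0; if the pattern doesn't fit there, it returns None.
Here position 0 doesn't satisfy it, so the call returns None.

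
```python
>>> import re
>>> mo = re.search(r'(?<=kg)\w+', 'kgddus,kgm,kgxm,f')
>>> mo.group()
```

'ddus'

The lookaround is zero-width — it requires the adjacent text to match without consuming it, so the asserted text isn't part of the match.
`re.search` tries every starting position until one works.
The match spans [2:6] → 'ddus'.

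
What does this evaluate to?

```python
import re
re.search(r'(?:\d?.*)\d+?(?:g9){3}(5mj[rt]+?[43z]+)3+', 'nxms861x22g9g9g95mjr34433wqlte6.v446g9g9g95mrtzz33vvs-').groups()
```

Pattern: optionally a digit, then zero or more of any character (non-capturing group); then one or more of a digit (lazy), then the literal 'g9' repeated 3 times; then the literal '5mj', then one or more of one of [rt] (lazy), then one or more of one of [43z] (captured); then one or more of a literal '3'.
`re.search` scans for the first position where the pattern succeeds.
The match spans [0:25] → 'nxms861x22g9g9g95mjr34433'.
Captured: group 1 = '5mjr3443'.

('5mjr3443',)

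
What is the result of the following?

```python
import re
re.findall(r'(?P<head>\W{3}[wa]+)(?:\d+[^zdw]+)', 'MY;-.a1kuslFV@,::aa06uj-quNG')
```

[';-.a']

The pattern matches exactly 3 of a non-word character, then one or more of one of [wa] (captured as 'head'); then one or more of a digit, then one or more of any character except [zdw] (non-capturing group).
With a single group, `findall` returns only what that group captured — 1 item.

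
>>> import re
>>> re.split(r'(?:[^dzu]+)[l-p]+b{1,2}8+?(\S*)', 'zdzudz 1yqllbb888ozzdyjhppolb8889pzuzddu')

['zdzudz', '88ozzdyjhppolb8889pzuzddu', '']

Pattern: one or more of any character except [dzu] (non-capturing group); then one or more of a character in [l-p], then 1 to 2 of a literal 'b', then one or more of a literal '8' (lazy); then zero or more of a non-whitespace character (captured).
Because the quantifier is non-greedy, it stops expanding at the earliest point where the rest of the pattern can succeed.
Matches to split on: at [6:40] → ' 1yqllbb888ozzdyjhppolb8889pzuzddu'.
`re.split` interleaves the captured-group text with the surrounding fragments.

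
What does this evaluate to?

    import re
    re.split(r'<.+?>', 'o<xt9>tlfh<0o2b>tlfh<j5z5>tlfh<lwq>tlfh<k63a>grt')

['o', 'tlfh', 'tlfh', 'tlfh', 'tlfh', 'grt']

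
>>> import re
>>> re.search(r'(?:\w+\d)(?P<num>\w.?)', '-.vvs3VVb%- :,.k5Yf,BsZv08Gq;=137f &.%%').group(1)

'VV'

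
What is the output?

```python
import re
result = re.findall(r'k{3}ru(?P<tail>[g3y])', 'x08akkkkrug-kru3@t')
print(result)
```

The pattern matches exactly 3 of a literal 'k', then the literal 'ru'; then one of [g3y] (captured as 'tail').
Walking the string: at [5:11] match 'kkkrug', group 1 = 'g'.
`findall` collects group 1 from the one match (1 total).

['g']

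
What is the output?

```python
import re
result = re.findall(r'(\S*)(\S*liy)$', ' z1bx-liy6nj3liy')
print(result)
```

[('z1bx-liy6nj3', 'liy')]

This matches zero or more of a non-whitespace character (captured); then zero or more of a non-whitespace character, then the literal 'liy' (captured); then anchored at the end.
Matches: at [1:16] match 'z1bx-liy6nj3liy', groups = ('z1bx-liy6nj3', 'liy').
Multiple groups make `findall` return tuples — one 2-tuple for the one match.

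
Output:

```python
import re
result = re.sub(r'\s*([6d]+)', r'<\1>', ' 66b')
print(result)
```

<66>b

Pattern: zero or more of whitespace; then one or more of one of [6d] (captured).
Matches: at [0:3] → ' 66'.
The replacement refers to a captured group, so each match is rewritten using its own captured text.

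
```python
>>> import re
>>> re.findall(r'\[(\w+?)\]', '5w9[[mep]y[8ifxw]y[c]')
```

Walking the string: at [4:9] match '[mep]', group 1 = 'mep'; at [10:17] match '[8ifxw]', group 1 = '8ifxw'; at [18:21] match '[c]', group 1 = 'c'.
`findall` collects group 1 from each match (3 total).

['mep', '8ifxw', 'c']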